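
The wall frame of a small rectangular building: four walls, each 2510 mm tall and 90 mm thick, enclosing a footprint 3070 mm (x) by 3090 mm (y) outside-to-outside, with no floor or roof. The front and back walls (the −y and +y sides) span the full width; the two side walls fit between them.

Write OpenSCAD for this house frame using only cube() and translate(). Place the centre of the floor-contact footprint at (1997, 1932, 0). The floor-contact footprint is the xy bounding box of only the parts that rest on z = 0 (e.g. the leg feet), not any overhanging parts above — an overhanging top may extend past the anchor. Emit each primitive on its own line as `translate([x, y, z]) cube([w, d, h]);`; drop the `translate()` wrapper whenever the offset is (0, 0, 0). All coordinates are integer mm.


translate([462, 387, 0]) cube([3070, 90, 2510]);
translate([462, 3387, 0]) cube([3070, 90, 2510]);
translate([462, 477, 0]) cube([90, 2910, 2510]);
translate([3442, 477, 0]) cube([90, 2910, 2510]);


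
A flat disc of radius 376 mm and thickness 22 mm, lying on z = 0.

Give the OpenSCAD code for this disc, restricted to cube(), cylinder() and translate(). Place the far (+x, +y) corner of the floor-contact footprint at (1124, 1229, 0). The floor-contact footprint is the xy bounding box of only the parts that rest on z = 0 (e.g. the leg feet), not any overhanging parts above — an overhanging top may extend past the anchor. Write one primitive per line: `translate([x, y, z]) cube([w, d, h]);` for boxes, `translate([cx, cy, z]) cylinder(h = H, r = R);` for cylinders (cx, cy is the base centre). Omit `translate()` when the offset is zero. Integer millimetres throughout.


translate([748, 853, 0]) cylinder(h = 22, r = 376);


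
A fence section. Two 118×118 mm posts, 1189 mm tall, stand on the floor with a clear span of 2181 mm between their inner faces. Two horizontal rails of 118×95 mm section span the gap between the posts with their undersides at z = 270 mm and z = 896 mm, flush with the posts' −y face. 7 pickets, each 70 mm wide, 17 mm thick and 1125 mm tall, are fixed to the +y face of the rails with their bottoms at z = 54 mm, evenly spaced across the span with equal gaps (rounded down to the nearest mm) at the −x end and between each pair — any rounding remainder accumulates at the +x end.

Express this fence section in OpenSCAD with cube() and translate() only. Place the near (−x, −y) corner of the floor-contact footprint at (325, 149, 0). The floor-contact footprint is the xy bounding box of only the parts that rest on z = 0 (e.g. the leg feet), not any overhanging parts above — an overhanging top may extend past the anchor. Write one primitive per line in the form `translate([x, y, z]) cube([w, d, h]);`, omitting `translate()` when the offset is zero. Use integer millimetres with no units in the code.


translate([325, 149, 0]) cube([118, 118, 1189]);
translate([2624, 149, 0]) cube([118, 118, 1189]);
translate([443, 149, 270]) cube([2181, 118, 95]);
translate([443, 149, 896]) cube([2181, 118, 95]);
translate([654, 267, 54]) cube([70, 17, 1125]);
translate([935, 267, 54]) cube([70, 17, 1125]);
translate([1216, 267, 54]) cube([70, 17, 1125]);
translate([1497, 267, 54]) cube([70, 17, 1125]);
translate([1778, 267, 54]) cube([70, 17, 1125]);
translate([2059, 267, 54]) cube([70, 17, 1125]);
translate([2340, 267, 54]) cube([70, 17, 1125]);


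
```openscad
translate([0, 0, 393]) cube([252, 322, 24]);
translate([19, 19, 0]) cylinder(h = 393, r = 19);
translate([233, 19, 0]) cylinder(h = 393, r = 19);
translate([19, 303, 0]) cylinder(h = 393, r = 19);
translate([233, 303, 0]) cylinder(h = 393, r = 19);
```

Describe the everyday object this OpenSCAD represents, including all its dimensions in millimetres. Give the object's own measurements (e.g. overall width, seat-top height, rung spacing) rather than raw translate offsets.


A simple wooden stool: a rectangular seat 252 mm (x) by 322 mm (y), 24 mm thick, top face at z = 417 mm, on four round legs, each 38 mm in diameter. The legs rest on z = 0, each leg's axis is inset half a diameter from the nearest pair of seat edges (so the leg's bounding box is flush with the corner).


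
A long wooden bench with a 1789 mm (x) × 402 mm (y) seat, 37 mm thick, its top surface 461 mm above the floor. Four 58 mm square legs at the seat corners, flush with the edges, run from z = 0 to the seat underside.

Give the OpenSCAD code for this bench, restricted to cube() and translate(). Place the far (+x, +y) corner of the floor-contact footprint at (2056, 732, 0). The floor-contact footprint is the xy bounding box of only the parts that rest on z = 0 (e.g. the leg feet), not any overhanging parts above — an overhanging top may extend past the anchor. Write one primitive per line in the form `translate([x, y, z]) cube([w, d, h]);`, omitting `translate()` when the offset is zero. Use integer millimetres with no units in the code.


translate([267, 330, 424]) cube([1789, 402, 37]);
translate([267, 330, 0]) cube([58, 58, 424]);
translate([267, 674, 0]) cube([58, 58, 424]);
translate([1998, 330, 0]) cube([58, 58, 424]);
translate([1998, 674, 0]) cube([58, 58, 424]);


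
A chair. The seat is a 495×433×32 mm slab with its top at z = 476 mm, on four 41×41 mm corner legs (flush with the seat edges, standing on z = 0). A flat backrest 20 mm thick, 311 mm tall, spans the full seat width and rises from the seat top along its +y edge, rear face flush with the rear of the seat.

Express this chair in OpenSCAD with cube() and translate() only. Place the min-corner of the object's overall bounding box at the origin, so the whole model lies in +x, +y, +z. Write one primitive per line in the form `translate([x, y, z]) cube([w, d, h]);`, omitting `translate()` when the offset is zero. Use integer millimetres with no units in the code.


// leg_h = 476 - 32 = 444
translate([0, 0, 444]) cube([495, 433, 32]);
cube([41, 41, 444]);
translate([454, 0, 0]) cube([41, 41, 444]);
translate([0, 392, 0]) cube([41, 41, 444]);
translate([454, 392, 0]) cube([41, 41, 444]);
translate([0, 413, 476]) cube([495, 20, 311]);


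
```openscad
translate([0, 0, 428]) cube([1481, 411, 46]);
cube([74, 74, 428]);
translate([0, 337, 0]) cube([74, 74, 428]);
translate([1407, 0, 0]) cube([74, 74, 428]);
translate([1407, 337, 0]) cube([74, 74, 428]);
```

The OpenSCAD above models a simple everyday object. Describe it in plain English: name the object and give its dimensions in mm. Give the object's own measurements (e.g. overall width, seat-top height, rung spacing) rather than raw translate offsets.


A long wooden bench with a 1481 mm (x) × 411 mm (y) seat, 46 mm thick, its top surface 474 mm above the floor. Four 74 mm square legs at the seat corners, flush with the edges, run from z = 0 to the seat underside.


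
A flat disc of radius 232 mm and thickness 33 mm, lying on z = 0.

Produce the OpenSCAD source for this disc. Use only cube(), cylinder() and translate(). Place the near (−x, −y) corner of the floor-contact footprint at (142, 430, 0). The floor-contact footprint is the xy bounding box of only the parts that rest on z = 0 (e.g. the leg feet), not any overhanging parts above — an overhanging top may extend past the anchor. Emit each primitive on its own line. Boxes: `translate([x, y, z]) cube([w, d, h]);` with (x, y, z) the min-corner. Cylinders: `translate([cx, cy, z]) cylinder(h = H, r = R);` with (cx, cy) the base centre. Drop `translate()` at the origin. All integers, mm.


translate([374, 662, 0]) cylinder(h = 33, r = 232);


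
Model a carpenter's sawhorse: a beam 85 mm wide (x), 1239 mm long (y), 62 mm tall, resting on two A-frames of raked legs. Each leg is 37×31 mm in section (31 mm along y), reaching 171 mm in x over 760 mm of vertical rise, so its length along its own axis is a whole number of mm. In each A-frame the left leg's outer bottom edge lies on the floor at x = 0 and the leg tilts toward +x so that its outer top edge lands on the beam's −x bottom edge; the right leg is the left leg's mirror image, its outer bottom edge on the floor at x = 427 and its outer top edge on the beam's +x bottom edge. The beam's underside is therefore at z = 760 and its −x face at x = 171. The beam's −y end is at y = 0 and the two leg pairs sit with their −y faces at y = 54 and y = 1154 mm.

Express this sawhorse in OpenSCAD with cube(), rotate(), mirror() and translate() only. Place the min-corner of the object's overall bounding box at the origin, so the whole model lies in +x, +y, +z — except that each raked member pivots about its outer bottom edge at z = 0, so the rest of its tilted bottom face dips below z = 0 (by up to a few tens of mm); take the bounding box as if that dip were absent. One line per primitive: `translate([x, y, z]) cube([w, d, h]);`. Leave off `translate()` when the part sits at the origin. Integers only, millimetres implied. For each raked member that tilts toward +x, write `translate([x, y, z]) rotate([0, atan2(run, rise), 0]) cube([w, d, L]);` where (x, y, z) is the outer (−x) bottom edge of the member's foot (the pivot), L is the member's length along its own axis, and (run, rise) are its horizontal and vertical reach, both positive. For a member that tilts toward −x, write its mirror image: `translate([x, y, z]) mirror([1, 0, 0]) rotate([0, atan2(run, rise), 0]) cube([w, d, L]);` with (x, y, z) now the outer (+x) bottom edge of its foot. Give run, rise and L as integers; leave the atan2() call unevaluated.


translate([171, 0, 760]) cube([85, 1239, 62]);
translate([0, 54, 0]) rotate([0, atan2(171, 760), 0]) cube([37, 31, 779]);
translate([427, 54, 0]) mirror([1, 0, 0]) rotate([0, atan2(171, 760), 0]) cube([37, 31, 779]);
translate([0, 1154, 0]) rotate([0, atan2(171, 760), 0]) cube([37, 31, 779]);
translate([427, 1154, 0]) mirror([1, 0, 0]) rotate([0, atan2(171, 760), 0]) cube([37, 31, 779]);


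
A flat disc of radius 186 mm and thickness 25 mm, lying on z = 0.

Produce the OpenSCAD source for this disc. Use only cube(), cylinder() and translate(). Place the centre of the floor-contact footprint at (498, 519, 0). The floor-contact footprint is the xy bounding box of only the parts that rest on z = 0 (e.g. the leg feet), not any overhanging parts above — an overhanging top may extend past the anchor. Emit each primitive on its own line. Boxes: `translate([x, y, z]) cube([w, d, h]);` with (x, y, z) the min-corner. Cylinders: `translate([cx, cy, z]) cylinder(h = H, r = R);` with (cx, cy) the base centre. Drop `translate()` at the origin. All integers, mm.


translate([498, 519, 0]) cylinder(h = 25, r = 186);


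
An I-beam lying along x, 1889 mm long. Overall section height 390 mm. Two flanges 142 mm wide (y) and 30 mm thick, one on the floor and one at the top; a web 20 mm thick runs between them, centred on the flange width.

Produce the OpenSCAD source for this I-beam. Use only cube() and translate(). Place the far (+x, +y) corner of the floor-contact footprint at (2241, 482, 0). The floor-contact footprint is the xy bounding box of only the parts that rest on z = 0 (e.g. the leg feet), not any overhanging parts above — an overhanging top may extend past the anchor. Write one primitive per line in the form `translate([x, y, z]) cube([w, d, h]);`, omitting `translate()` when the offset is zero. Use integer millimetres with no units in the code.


translate([352, 340, 0]) cube([1889, 142, 30]);
translate([352, 401, 30]) cube([1889, 20, 330]);
translate([352, 340, 360]) cube([1889, 142, 30]);


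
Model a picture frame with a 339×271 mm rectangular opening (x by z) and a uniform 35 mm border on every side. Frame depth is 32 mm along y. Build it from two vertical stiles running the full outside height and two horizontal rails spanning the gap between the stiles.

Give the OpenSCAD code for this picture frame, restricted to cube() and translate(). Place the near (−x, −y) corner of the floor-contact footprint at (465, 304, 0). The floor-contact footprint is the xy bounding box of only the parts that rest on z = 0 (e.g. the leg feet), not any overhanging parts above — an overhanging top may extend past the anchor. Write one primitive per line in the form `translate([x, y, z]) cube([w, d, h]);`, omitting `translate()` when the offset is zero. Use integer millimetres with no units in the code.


translate([465, 304, 0]) cube([35, 32, 341]);
translate([839, 304, 0]) cube([35, 32, 341]);
translate([500, 304, 0]) cube([339, 32, 35]);
translate([500, 304, 306]) cube([339, 32, 35]);


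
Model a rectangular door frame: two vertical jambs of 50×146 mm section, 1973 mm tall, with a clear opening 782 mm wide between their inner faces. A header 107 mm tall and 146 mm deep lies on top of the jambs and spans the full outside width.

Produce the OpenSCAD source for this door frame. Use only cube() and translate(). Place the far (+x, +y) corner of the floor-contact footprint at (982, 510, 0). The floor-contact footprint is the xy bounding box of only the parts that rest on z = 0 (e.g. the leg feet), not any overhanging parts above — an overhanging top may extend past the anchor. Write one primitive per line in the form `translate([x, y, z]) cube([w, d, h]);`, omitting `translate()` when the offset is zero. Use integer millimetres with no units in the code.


translate([100, 364, 0]) cube([50, 146, 1973]);
translate([932, 364, 0]) cube([50, 146, 1973]);
translate([100, 364, 1973]) cube([882, 146, 107]);


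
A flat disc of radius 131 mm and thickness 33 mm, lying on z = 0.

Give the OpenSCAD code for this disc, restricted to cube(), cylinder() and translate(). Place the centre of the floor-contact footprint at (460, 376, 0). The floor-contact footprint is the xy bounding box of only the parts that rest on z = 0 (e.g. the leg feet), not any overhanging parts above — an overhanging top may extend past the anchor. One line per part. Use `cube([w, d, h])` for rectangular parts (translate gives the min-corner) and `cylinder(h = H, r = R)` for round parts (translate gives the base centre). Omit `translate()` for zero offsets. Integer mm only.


translate([460, 376, 0]) cylinder(h = 33, r = 131);


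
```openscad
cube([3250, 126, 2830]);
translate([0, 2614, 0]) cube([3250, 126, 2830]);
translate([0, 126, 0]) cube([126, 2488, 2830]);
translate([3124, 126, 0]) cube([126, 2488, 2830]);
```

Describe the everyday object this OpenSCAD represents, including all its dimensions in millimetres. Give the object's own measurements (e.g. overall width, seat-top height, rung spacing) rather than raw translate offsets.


The wall frame of a small rectangular building: four walls, each 2830 mm tall and 126 mm thick, enclosing a footprint 3250 mm (x) by 2740 mm (y) outside-to-outside, with no floor or roof. The front and back walls (the −y and +y sides) span the full width; the two side walls fit between them.


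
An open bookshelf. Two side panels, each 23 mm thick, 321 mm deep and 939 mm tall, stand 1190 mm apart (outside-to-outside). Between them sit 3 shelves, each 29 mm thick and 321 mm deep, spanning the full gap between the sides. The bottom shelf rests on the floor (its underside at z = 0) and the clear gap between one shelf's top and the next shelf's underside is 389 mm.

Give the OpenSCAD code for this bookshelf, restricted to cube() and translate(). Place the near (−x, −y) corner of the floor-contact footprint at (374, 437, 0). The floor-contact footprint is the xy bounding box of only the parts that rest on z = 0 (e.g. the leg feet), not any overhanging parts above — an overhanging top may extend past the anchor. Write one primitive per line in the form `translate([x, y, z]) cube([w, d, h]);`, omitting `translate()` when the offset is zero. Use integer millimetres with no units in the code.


translate([374, 437, 0]) cube([23, 321, 939]);
translate([1541, 437, 0]) cube([23, 321, 939]);
translate([397, 437, 0]) cube([1144, 321, 29]);
translate([397, 437, 418]) cube([1144, 321, 29]);
translate([397, 437, 836]) cube([1144, 321, 29]);


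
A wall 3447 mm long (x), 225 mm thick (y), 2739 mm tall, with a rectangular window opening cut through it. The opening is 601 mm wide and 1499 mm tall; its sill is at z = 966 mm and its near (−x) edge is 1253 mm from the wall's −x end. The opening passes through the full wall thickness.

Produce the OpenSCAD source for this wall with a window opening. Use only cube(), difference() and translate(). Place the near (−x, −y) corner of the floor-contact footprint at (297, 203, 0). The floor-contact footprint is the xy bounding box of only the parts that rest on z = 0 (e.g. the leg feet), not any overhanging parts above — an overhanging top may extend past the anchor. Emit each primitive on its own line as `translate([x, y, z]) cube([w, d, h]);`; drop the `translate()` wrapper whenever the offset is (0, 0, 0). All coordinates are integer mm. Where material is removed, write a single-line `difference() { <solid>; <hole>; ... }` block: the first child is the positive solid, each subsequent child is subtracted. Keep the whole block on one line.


difference() { translate([297, 203, 0]) cube([3447, 225, 2739]); translate([1550, 203, 966]) cube([601, 225, 1499]); }


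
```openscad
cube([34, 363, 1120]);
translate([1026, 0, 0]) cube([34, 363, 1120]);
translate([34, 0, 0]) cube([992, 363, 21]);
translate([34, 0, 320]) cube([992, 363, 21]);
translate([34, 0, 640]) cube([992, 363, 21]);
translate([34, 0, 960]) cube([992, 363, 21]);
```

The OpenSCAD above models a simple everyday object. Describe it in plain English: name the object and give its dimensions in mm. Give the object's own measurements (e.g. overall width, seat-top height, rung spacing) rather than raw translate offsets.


An open bookshelf. Two side panels, each 34 mm thick, 363 mm deep and 1120 mm tall, stand 1060 mm apart (outside-to-outside). Between them sit 4 shelves, each 21 mm thick and 363 mm deep, spanning the full gap between the sides. The bottom shelf rests on the floor (its underside at z = 0) and the clear gap between one shelf's top and the next shelf's underside is 299 mm.


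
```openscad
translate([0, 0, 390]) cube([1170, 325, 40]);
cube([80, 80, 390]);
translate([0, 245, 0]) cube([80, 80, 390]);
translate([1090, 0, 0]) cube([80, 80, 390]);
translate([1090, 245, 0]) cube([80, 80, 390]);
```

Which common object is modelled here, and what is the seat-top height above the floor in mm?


A bench. The seat-top height is 430 mm.

A long slab on four corner posts — a bench. The slab sits at z = 390 with thickness 40, so the top is 390 + 40 = 430 mm.


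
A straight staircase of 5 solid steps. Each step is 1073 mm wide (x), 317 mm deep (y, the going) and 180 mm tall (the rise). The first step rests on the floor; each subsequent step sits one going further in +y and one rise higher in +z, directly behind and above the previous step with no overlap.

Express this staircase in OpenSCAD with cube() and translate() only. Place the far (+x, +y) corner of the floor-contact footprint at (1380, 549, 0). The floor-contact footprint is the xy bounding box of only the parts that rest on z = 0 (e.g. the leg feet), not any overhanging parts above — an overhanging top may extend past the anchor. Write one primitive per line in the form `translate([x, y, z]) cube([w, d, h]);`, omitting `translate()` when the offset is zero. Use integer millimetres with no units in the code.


translate([307, 232, 0]) cube([1073, 317, 180]);
translate([307, 549, 180]) cube([1073, 317, 180]);
translate([307, 866, 360]) cube([1073, 317, 180]);
translate([307, 1183, 540]) cube([1073, 317, 180]);
translate([307, 1500, 720]) cube([1073, 317, 180]);


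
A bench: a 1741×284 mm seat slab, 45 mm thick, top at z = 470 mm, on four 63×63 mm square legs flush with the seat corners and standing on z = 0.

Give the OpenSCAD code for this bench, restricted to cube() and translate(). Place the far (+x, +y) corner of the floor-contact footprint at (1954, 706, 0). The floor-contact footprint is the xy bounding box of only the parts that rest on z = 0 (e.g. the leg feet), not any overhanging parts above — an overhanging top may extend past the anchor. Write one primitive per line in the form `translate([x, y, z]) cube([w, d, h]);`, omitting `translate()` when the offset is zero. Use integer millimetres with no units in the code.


translate([213, 422, 425]) cube([1741, 284, 45]);
translate([213, 422, 0]) cube([63, 63, 425]);
translate([213, 643, 0]) cube([63, 63, 425]);
translate([1891, 422, 0]) cube([63, 63, 425]);
translate([1891, 643, 0]) cube([63, 63, 425]);


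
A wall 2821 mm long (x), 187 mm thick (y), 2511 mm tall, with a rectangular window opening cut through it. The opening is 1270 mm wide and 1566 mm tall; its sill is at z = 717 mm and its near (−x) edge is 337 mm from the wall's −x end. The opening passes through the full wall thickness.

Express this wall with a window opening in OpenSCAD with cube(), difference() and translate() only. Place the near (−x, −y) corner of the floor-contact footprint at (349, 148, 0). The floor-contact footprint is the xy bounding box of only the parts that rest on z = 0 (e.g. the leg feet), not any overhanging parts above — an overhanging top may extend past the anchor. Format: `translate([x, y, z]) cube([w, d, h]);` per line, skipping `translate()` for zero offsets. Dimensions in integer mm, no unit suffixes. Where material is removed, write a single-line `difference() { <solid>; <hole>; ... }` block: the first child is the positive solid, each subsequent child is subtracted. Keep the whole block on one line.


difference() { translate([349, 148, 0]) cube([2821, 187, 2511]); translate([686, 148, 717]) cube([1270, 187, 1566]); }


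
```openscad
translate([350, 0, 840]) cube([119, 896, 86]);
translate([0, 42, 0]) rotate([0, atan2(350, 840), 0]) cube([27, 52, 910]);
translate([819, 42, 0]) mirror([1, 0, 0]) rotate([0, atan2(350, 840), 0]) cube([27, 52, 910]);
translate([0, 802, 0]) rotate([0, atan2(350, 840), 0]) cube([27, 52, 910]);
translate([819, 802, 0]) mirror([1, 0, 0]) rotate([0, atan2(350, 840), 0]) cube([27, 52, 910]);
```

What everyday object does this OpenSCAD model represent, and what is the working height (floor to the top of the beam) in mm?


A sawhorse. The overall height is 926 mm.

A beam across two mirrored pairs of raked legs — a sawhorse. The beam's underside is at z = 840 (matching the legs' vertical rise in atan2(350, 840)) and the beam is 86 mm tall, so its top is at 840 + 86 = 926 mm. The raked legs top out at the beam's underside, so that is the highest point.


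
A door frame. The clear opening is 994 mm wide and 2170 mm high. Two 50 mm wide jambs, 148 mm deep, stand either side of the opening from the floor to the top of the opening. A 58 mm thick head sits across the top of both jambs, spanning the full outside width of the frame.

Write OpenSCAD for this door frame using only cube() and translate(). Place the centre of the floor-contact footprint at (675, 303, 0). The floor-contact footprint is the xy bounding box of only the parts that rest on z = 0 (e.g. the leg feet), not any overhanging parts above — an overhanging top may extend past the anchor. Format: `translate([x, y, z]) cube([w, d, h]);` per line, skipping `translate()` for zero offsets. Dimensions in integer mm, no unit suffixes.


translate([128, 229, 0]) cube([50, 148, 2170]);
translate([1172, 229, 0]) cube([50, 148, 2170]);
translate([128, 229, 2170]) cube([1094, 148, 58]);


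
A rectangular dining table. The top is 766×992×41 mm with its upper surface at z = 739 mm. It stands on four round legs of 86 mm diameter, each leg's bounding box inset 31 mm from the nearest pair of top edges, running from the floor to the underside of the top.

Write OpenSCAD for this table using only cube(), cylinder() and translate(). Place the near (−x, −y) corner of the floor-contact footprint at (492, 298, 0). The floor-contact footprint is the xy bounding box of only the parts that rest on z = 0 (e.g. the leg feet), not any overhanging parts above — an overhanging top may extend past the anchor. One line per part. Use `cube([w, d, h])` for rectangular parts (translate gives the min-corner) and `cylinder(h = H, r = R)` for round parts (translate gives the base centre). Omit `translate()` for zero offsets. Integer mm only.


translate([461, 267, 698]) cube([766, 992, 41]);
translate([535, 341, 0]) cylinder(h = 698, r = 43);
translate([1153, 341, 0]) cylinder(h = 698, r = 43);
translate([535, 1185, 0]) cylinder(h = 698, r = 43);
translate([1153, 1185, 0]) cylinder(h = 698, r = 43);


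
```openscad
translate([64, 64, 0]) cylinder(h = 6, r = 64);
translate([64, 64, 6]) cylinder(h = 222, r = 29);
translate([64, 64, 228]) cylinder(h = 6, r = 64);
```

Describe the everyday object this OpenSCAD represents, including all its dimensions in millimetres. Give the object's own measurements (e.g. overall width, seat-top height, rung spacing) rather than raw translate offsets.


A spool: two coaxial disc flanges of radius 64 mm and thickness 6 mm, joined by a core cylinder of radius 29 mm and height 222 mm. The lower flange rests on z = 0 and the three cylinders share a vertical axis.


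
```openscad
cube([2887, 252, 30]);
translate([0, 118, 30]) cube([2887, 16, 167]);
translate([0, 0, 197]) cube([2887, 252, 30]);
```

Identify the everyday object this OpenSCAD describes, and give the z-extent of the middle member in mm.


An I-beam. The web height is 167 mm.

Two wide flanges with a thin centred web — an I-beam. Overall 227 mm minus two 30 mm flanges gives a web of 227 − 2·30 = 167 mm.


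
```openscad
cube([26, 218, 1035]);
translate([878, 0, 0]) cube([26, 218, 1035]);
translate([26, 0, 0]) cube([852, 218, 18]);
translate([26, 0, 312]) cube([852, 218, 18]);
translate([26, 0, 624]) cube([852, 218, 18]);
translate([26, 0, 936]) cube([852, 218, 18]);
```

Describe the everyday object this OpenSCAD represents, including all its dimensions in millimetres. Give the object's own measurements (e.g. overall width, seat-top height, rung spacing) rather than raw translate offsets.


An open bookshelf. Two side panels, each 26 mm thick, 218 mm deep and 1035 mm tall, stand 904 mm apart (outside-to-outside). Between them sit 4 shelves, each 18 mm thick and 218 mm deep, spanning the full gap between the sides. The bottom shelf rests on the floor (its underside at z = 0) and the clear gap between one shelf's top and the next shelf's underside is 294 mm.


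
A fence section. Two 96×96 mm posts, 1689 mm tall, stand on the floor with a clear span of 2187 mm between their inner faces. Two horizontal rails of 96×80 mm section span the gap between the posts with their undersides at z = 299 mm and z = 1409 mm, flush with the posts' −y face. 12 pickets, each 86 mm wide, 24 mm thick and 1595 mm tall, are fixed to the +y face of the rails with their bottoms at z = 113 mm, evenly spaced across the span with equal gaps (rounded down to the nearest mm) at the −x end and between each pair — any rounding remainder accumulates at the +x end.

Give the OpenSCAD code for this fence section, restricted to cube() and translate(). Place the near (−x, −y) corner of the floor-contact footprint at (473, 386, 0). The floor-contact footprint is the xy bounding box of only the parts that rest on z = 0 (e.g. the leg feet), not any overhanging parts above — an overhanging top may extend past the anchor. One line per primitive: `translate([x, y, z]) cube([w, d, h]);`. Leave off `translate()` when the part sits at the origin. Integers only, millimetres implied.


translate([473, 386, 0]) cube([96, 96, 1689]);
translate([2756, 386, 0]) cube([96, 96, 1689]);
translate([569, 386, 299]) cube([2187, 96, 80]);
translate([569, 386, 1409]) cube([2187, 96, 80]);
translate([657, 482, 113]) cube([86, 24, 1595]);
translate([831, 482, 113]) cube([86, 24, 1595]);
translate([1005, 482, 113]) cube([86, 24, 1595]);
translate([1179, 482, 113]) cube([86, 24, 1595]);
translate([1353, 482, 113]) cube([86, 24, 1595]);
translate([1527, 482, 113]) cube([86, 24, 1595]);
translate([1701, 482, 113]) cube([86, 24, 1595]);
translate([1875, 482, 113]) cube([86, 24, 1595]);
translate([2049, 482, 113]) cube([86, 24, 1595]);
translate([2223, 482, 113]) cube([86, 24, 1595]);
translate([2397, 482, 113]) cube([86, 24, 1595]);
translate([2571, 482, 113]) cube([86, 24, 1595]);


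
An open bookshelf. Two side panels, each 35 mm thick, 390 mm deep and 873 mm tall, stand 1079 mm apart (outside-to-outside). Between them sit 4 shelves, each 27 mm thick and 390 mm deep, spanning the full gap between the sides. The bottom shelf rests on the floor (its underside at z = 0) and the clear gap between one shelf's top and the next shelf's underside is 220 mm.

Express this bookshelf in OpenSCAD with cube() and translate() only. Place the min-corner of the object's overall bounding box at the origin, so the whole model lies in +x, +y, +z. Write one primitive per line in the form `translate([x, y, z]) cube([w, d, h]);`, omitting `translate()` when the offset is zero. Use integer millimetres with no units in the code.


cube([35, 390, 873]);
translate([1044, 0, 0]) cube([35, 390, 873]);
translate([35, 0, 0]) cube([1009, 390, 27]);
translate([35, 0, 247]) cube([1009, 390, 27]);
translate([35, 0, 494]) cube([1009, 390, 27]);
translate([35, 0, 741]) cube([1009, 390, 27]);


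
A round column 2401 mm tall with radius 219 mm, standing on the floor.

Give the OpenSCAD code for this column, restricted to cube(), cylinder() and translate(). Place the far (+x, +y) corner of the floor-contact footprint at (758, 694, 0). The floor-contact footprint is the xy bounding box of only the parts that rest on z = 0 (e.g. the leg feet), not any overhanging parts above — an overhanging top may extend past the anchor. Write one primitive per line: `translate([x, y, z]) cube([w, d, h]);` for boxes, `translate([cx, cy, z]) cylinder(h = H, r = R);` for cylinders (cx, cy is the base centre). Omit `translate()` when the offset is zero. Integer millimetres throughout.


translate([539, 475, 0]) cylinder(h = 2401, r = 219);


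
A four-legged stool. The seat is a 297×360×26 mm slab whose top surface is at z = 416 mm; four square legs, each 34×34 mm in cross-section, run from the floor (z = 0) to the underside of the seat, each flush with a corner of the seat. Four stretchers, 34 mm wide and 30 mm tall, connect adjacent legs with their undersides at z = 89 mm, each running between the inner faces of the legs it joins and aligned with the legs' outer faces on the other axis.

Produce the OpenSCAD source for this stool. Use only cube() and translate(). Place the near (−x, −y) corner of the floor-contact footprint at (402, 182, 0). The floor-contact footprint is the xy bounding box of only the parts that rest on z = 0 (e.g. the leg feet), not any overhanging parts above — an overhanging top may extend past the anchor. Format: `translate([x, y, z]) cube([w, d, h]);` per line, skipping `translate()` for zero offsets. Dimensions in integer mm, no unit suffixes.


translate([402, 182, 390]) cube([297, 360, 26]);
translate([402, 182, 0]) cube([34, 34, 390]);
translate([665, 182, 0]) cube([34, 34, 390]);
translate([402, 508, 0]) cube([34, 34, 390]);
translate([665, 508, 0]) cube([34, 34, 390]);
translate([436, 182, 89]) cube([229, 34, 30]);
translate([436, 508, 89]) cube([229, 34, 30]);
translate([402, 216, 89]) cube([34, 292, 30]);
translate([665, 216, 89]) cube([34, 292, 30]);


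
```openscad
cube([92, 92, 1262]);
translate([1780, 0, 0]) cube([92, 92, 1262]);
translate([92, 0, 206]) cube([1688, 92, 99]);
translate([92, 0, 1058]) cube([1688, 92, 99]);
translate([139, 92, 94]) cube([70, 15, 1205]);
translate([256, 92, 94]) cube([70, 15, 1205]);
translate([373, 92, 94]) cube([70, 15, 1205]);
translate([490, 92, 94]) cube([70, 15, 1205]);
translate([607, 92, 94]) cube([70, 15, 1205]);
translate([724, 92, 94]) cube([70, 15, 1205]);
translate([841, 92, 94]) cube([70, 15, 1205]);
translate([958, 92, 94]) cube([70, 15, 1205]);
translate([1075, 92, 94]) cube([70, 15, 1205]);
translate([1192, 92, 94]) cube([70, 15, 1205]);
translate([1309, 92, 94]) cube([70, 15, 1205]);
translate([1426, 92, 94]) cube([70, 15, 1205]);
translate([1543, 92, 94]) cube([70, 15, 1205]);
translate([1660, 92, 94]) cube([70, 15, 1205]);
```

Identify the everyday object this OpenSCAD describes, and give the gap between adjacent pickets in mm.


A fence section. The picket gap is 47 mm.

Two posts, two rails, 14 pickets — a fence section. Span 1688 mm holds 14 pickets of 70 mm with 15 equal gaps: ⌊(1688 − 14·70) / 15⌋ = 47 mm.


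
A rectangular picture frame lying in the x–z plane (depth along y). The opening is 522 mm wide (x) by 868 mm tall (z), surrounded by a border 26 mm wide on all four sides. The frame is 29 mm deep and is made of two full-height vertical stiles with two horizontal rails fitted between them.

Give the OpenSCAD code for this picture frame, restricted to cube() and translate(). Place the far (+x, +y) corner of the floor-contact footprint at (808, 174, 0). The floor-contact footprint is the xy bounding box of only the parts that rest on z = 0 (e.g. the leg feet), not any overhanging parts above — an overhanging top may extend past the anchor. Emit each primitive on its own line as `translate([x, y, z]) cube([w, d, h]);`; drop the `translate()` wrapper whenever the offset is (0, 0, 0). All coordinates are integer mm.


translate([234, 145, 0]) cube([26, 29, 920]);
translate([782, 145, 0]) cube([26, 29, 920]);
translate([260, 145, 0]) cube([522, 29, 26]);
translate([260, 145, 894]) cube([522, 29, 26]);


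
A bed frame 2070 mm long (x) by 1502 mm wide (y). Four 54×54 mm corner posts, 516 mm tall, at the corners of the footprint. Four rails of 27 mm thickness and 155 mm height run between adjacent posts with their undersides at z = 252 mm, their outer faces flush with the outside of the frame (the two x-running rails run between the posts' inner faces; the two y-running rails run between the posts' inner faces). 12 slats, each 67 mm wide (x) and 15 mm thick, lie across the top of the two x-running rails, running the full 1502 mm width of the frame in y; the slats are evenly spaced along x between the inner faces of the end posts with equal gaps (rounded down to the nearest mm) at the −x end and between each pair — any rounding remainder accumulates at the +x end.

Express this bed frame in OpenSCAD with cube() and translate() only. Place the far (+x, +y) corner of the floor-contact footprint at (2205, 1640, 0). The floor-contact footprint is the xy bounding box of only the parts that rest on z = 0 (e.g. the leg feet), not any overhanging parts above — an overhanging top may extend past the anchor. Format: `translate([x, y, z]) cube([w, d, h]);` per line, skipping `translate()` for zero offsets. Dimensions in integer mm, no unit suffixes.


translate([135, 138, 0]) cube([54, 54, 516]);
translate([135, 1586, 0]) cube([54, 54, 516]);
translate([2151, 138, 0]) cube([54, 54, 516]);
translate([2151, 1586, 0]) cube([54, 54, 516]);
translate([189, 138, 252]) cube([1962, 27, 155]);
translate([189, 1613, 252]) cube([1962, 27, 155]);
translate([135, 192, 252]) cube([27, 1394, 155]);
translate([2178, 192, 252]) cube([27, 1394, 155]);
translate([278, 138, 407]) cube([67, 1502, 15]);
translate([434, 138, 407]) cube([67, 1502, 15]);
translate([590, 138, 407]) cube([67, 1502, 15]);
translate([746, 138, 407]) cube([67, 1502, 15]);
translate([902, 138, 407]) cube([67, 1502, 15]);
translate([1058, 138, 407]) cube([67, 1502, 15]);
translate([1214, 138, 407]) cube([67, 1502, 15]);
translate([1370, 138, 407]) cube([67, 1502, 15]);
translate([1526, 138, 407]) cube([67, 1502, 15]);
translate([1682, 138, 407]) cube([67, 1502, 15]);
translate([1838, 138, 407]) cube([67, 1502, 15]);
translate([1994, 138, 407]) cube([67, 1502, 15]);


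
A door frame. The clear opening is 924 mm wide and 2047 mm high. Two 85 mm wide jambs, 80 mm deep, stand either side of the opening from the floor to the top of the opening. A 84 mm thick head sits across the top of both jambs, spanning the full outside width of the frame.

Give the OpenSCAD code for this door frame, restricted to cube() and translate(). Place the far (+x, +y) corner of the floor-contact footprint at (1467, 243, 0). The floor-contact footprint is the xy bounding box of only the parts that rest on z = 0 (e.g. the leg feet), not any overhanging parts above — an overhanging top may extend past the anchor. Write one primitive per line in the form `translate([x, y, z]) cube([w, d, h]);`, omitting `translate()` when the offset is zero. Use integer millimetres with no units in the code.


translate([373, 163, 0]) cube([85, 80, 2047]);
translate([1382, 163, 0]) cube([85, 80, 2047]);
translate([373, 163, 2047]) cube([1094, 80, 84]);


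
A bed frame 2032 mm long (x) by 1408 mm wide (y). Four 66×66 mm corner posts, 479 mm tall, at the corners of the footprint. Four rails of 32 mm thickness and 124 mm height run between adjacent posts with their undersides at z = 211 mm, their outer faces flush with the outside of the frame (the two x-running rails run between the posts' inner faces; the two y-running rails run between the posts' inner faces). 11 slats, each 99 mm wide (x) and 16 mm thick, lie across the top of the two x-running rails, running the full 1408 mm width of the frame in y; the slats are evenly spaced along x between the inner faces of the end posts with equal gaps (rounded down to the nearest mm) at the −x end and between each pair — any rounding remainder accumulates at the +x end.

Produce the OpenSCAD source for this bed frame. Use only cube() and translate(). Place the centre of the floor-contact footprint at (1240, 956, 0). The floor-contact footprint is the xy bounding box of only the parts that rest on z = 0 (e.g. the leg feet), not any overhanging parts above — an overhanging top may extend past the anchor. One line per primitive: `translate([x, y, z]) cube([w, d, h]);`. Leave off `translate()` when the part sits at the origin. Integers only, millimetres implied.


translate([224, 252, 0]) cube([66, 66, 479]);
translate([224, 1594, 0]) cube([66, 66, 479]);
translate([2190, 252, 0]) cube([66, 66, 479]);
translate([2190, 1594, 0]) cube([66, 66, 479]);
translate([290, 252, 211]) cube([1900, 32, 124]);
translate([290, 1628, 211]) cube([1900, 32, 124]);
translate([224, 318, 211]) cube([32, 1276, 124]);
translate([2224, 318, 211]) cube([32, 1276, 124]);
translate([357, 252, 335]) cube([99, 1408, 16]);
translate([523, 252, 335]) cube([99, 1408, 16]);
translate([689, 252, 335]) cube([99, 1408, 16]);
translate([855, 252, 335]) cube([99, 1408, 16]);
translate([1021, 252, 335]) cube([99, 1408, 16]);
translate([1187, 252, 335]) cube([99, 1408, 16]);
translate([1353, 252, 335]) cube([99, 1408, 16]);
translate([1519, 252, 335]) cube([99, 1408, 16]);
translate([1685, 252, 335]) cube([99, 1408, 16]);
translate([1851, 252, 335]) cube([99, 1408, 16]);
translate([2017, 252, 335]) cube([99, 1408, 16]);


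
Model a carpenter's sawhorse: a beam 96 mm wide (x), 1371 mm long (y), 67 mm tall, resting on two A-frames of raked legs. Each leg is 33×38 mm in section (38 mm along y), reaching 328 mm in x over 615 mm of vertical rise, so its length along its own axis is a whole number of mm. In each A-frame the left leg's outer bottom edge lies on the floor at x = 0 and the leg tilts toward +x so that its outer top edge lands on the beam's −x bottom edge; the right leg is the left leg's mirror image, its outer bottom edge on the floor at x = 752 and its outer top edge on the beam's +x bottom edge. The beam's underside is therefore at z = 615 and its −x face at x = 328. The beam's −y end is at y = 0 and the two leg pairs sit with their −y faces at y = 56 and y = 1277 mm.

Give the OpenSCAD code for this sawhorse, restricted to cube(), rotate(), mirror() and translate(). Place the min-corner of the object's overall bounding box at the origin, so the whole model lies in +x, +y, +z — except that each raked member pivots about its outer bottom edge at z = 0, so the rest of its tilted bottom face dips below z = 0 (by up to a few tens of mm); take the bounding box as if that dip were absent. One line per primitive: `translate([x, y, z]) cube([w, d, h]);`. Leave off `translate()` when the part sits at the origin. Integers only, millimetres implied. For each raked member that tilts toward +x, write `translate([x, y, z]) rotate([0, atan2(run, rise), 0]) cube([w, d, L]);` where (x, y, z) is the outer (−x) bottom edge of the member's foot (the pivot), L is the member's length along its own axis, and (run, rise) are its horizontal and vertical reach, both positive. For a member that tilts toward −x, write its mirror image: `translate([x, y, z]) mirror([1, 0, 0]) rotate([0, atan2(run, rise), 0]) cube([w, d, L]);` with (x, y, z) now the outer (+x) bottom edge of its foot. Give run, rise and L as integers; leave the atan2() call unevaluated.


translate([328, 0, 615]) cube([96, 1371, 67]);
translate([0, 56, 0]) rotate([0, atan2(328, 615), 0]) cube([33, 38, 697]);
translate([752, 56, 0]) mirror([1, 0, 0]) rotate([0, atan2(328, 615), 0]) cube([33, 38, 697]);
translate([0, 1277, 0]) rotate([0, atan2(328, 615), 0]) cube([33, 38, 697]);
translate([752, 1277, 0]) mirror([1, 0, 0]) rotate([0, atan2(328, 615), 0]) cube([33, 38, 697]);
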